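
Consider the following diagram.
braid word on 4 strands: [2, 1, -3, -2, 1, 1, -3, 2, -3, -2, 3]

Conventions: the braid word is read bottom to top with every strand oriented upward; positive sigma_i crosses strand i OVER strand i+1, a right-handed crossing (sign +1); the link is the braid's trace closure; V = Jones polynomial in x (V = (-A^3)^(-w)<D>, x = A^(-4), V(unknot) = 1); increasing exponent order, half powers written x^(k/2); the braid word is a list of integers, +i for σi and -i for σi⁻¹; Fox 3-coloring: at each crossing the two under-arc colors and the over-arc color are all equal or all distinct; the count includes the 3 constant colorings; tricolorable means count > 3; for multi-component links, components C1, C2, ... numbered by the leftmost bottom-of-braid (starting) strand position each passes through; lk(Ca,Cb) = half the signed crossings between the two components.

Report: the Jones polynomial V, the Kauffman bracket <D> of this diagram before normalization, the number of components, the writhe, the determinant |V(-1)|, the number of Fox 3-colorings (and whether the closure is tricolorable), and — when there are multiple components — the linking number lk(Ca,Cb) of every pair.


Jones polynomial: V(x) = -x^-1 + 2 - x + 2x^2 - x^3 + x^4 - x^5
<D> = A^-17 - A^-13 + A^-9 - 2A^-5 + A^-1 - 2A^3 + A^7; writhe +1
components 1, writhe +1 (11 crossings)
3-colorings: 9 of 3^11, det 9 — tricolorable
note: V spans 6 powers of x: at least 6 crossings in any diagram


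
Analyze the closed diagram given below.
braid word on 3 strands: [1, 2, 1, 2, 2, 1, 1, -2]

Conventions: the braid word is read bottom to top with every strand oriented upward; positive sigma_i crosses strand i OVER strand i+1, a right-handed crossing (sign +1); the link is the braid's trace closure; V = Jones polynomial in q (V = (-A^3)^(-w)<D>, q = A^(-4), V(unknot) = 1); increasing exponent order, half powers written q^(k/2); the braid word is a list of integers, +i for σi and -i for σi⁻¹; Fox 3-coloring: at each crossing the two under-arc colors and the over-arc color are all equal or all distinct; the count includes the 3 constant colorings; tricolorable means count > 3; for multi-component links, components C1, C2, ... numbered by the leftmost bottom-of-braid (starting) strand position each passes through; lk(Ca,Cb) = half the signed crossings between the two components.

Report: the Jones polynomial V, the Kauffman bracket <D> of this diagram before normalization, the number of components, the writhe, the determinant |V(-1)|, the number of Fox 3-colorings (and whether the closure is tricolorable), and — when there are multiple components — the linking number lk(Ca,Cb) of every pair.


V = q^2 + 2q^4 - 2q^5 + q^6 - 2q^7 + q^8
<D> = A^-14 - 2A^-10 + A^-6 - 2A^-2 + 2A^2 + A^10 (w = +6)
1 component over 8 crossings, w = +6
27 Fox colorings among 3^8, |V(-1)| = 9: tricolorable
why: det 9 = |V(-1)|; divisible by 3, so tricolorable


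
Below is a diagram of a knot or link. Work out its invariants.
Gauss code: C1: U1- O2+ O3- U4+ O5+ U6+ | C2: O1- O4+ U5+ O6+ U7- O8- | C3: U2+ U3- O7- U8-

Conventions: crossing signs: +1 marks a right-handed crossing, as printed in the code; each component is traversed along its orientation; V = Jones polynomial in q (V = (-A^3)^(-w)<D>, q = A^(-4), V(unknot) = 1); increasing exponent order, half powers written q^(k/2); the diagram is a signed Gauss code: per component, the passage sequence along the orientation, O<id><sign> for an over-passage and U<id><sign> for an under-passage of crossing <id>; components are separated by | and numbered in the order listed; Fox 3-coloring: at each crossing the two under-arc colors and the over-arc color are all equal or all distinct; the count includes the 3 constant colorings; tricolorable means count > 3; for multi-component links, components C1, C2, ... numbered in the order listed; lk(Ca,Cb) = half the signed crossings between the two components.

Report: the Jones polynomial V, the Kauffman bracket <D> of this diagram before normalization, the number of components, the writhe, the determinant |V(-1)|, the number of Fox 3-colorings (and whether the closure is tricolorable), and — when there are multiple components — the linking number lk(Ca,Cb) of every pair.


V(q) = q^-2 + 2 + q^2
bracket: A^-8 + 2 + A^8, w = 0
3 components, writhe 0, over 8 crossings
lk(C1,C2) = +1
linking number lk(C1,C3) = 0
lk(C2,C3): -1
det 4, colorings 3 of 3^8 — not tricolorable
observation: w = 0 shifts under R1 moves; the (-A^3)^(0) factor cancels that in V


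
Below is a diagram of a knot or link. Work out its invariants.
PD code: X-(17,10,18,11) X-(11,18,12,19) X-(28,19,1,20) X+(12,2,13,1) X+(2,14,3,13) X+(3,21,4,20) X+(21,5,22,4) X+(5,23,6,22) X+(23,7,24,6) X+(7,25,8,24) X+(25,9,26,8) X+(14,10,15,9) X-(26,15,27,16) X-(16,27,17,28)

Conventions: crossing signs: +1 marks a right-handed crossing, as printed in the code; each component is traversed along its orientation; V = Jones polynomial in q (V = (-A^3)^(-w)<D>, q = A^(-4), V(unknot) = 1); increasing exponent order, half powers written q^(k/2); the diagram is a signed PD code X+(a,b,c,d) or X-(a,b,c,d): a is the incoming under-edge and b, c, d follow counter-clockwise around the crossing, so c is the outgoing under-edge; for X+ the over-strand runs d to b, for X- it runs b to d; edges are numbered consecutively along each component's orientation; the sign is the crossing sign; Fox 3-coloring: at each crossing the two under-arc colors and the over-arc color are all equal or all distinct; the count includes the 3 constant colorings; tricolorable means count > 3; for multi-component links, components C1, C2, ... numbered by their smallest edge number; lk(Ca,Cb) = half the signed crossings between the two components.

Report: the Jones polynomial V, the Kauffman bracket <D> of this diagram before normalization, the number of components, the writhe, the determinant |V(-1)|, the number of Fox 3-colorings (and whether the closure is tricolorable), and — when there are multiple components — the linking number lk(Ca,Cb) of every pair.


V = -q^-1 + 2 - 3q + 6q^2 - 6q^3 + 7q^4 - 7q^5 + 6q^6 - 4q^7 + 2q^8 - q^9
<D> = -A^-24 + 2A^-20 - 4A^-16 + 6A^-12 - 7A^-8 + 7A^-4 - 6 + 6A^4 - 3A^8 + 2A^12 - A^16 (w = +4)
1 component over 14 crossings, w = +4
9 Fox colorings among 3^14, |V(-1)| = 45: tricolorable
why: w = +4 shifts under R1 moves; the (-A^3)^(-4) factor cancels that in V


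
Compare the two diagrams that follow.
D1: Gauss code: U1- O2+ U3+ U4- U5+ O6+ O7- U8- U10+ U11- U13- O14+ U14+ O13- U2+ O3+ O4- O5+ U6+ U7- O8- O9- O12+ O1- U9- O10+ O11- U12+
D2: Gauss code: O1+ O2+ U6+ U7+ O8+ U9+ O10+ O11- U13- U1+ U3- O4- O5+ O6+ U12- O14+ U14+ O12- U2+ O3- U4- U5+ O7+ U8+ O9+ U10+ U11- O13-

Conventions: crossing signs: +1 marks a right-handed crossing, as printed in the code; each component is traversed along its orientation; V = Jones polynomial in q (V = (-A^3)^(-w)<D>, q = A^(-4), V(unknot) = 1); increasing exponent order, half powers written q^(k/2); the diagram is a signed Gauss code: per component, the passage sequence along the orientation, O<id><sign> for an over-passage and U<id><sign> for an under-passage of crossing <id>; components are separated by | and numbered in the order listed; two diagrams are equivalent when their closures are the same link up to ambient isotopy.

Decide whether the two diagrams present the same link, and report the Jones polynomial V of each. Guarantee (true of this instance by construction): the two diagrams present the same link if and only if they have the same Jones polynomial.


equivalent: no
V(D1) = 1  (w 0, c 14, <D> = 1)
V(D2) = q - q^2 + 2q^3 - q^4 + q^5 - q^6  [14 crossings, <D> = -A^-12 + A^-8 - A^-4 + 2 - A^4 + A^8, w = +4]
key observation: comparing 2 Jones polynomials yields 2 groups


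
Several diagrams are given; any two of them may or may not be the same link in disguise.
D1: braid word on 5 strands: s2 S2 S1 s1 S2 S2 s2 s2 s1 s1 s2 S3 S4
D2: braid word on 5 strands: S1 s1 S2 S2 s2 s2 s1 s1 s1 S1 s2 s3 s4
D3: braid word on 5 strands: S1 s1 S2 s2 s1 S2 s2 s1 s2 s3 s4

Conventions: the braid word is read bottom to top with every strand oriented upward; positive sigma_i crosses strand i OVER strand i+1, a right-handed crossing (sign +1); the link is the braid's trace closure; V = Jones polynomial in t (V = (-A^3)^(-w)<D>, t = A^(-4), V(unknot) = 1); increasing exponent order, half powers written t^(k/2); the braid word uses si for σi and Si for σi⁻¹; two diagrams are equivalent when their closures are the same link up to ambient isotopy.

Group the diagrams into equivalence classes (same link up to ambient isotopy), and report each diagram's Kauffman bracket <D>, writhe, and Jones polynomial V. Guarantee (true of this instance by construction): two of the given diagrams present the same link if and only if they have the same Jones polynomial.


classes: {D1, D2, D3}
V(D1) = -t^(1/2) - t^(5/2)  [13 crossings, <D> = A^-7 + A, w = +1]
V(D2) = -t^(1/2) - t^(5/2)  [13 crossings, <D> = A^5 + A^13, w = +5]
V(D3) = -t^(1/2) - t^(5/2)  [11 crossings, <D> = A^5 + A^13, w = +5]
note: all 3 diagrams share one V(t), hence one class


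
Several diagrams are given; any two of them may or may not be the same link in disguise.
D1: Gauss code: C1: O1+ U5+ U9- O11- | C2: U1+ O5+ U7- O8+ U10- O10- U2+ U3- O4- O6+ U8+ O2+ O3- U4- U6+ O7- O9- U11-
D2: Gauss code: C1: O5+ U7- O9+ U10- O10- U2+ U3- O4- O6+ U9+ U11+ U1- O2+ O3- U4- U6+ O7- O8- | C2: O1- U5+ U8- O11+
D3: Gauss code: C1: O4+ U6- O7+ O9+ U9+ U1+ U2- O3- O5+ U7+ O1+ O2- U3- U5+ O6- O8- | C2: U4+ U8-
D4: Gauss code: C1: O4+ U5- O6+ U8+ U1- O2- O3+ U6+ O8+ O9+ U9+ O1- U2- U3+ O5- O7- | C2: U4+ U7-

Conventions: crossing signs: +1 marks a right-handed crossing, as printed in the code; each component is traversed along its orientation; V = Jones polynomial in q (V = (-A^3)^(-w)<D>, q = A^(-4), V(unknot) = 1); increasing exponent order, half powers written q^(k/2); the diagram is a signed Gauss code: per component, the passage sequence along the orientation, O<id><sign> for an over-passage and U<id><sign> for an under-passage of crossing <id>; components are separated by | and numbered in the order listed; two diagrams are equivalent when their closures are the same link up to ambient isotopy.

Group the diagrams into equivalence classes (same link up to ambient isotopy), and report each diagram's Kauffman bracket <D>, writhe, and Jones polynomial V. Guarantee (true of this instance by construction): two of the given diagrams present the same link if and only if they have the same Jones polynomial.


grouping into links: {D1, D2, D3, D4}
V(D1) = -q^(-1/2) - q^(1/2)  (w -1, c 11, <D> = A^-5 + A^-1)
V(D2) = -q^(-1/2) - q^(1/2)  [11 crossings, <D> = A^-5 + A^-1, w = -1]
D3 (bracket A + A^5; 9 crossings at w = +1): V = -q^(-1/2) - q^(1/2)
D4 (bracket A + A^5; 9 crossings at w = +1): V = -q^(-1/2) - q^(1/2)
key observation: all 4 diagrams share one V(q), hence one class


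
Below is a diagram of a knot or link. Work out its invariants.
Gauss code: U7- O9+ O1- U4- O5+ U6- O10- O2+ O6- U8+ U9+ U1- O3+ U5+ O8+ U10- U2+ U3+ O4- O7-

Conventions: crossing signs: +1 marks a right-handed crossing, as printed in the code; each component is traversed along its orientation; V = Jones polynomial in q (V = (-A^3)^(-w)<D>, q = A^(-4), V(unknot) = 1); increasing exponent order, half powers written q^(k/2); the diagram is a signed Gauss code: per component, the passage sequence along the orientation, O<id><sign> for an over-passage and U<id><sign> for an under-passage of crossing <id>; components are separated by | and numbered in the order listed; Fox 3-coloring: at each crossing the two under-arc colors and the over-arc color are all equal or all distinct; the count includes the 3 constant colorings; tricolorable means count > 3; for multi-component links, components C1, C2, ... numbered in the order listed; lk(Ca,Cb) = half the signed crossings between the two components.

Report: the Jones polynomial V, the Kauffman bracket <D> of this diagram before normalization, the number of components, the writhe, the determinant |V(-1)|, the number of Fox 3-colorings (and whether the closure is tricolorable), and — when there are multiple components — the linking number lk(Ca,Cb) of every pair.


V = q + q^3 - q^4
<D> = -A^-16 + A^-12 + A^-4 (w = 0)
1 component over 10 crossings, w = 0
9 Fox colorings among 3^10, |V(-1)| = 3: tricolorable
why: the span of V is 3, forcing >= 3 crossings in any diagram


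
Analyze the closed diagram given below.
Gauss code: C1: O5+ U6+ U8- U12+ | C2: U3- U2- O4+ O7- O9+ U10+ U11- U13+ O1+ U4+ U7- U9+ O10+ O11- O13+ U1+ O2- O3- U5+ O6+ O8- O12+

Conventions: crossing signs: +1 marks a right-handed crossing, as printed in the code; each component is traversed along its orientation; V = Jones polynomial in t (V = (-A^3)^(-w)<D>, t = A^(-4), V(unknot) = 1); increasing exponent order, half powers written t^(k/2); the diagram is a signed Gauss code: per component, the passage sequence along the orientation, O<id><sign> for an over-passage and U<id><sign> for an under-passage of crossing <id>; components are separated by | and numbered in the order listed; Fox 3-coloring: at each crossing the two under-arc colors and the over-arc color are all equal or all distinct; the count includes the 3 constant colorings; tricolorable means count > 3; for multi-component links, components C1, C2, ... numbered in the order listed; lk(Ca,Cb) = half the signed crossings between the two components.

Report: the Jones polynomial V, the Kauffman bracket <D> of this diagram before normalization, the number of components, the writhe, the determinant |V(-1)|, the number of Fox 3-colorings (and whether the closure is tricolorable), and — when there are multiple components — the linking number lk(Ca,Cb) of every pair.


V(t) = -t^(3/2) - 2t^(7/2) + t^(9/2) - t^(11/2) + t^(13/2)
bracket: -A^-17 + A^-13 - A^-9 + 2A^-5 + A^3, w = +3
2 components, writhe +3, over 13 crossings
lk(C1,C2) = +1
det 6, colorings 9 of 3^13 — tricolorable
observation: summing lk over 1 pair gives +1


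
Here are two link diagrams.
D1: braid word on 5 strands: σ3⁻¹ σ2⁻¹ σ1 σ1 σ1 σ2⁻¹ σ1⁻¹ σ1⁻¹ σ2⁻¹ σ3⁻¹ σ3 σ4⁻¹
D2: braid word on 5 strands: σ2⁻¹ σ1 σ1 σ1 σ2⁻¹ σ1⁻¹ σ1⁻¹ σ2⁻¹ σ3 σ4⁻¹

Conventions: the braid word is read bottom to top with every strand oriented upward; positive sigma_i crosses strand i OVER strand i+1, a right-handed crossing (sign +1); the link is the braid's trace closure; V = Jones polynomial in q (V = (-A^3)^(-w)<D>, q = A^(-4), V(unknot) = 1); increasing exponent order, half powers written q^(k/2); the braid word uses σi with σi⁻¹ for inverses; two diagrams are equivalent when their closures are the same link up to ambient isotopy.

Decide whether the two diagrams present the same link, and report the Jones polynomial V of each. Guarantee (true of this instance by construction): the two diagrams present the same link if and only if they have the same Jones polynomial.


same link: yes
V(D1) = -q^-5 + q^-4 - q^-3 + 2q^-2 - q^-1 + 2 - q  [12 crossings, <D> = -A^-16 + 2A^-12 - A^-8 + 2A^-4 - 1 + A^4 - A^8, w = -4]
V(D2) = -q^-5 + q^-4 - q^-3 + 2q^-2 - q^-1 + 2 - q  [10 crossings, <D> = -A^-10 + 2A^-6 - A^-2 + 2A^2 - A^6 + A^10 - A^14, w = -2]
insight: all 2 diagrams share one V(q), hence one class


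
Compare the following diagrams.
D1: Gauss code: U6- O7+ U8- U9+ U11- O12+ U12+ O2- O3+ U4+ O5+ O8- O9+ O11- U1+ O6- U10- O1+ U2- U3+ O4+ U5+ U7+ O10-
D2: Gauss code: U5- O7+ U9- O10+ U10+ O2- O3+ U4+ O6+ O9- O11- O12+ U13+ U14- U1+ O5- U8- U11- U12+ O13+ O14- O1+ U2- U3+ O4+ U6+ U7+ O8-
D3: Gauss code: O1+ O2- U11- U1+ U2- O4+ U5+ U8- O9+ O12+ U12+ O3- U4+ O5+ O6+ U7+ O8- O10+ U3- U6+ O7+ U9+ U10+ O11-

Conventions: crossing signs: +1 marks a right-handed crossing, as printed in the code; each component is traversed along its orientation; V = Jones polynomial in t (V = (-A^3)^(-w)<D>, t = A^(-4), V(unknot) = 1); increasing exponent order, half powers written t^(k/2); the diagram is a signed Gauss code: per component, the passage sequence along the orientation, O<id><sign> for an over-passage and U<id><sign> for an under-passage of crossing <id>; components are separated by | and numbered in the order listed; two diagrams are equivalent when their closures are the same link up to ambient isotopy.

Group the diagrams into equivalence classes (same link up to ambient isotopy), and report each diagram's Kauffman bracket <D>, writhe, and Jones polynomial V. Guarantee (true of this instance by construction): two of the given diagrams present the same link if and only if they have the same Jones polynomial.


equivalence classes: {D1, D2} | {D3}
D1 (bracket A^-10 - A^-6 + A^-2 - 2A^2 + 2A^6 - A^10 + A^14; 12 crossings at w = +2): V = t^-2 - t^-1 + 2 - 2t + t^2 - t^3 + t^4
V(D2) = t^-2 - t^-1 + 2 - 2t + t^2 - t^3 + t^4  [14 crossings, <D> = A^-10 - A^-6 + A^-2 - 2A^2 + 2A^6 - A^10 + A^14, w = +2]
D3 (bracket A^-16 - 2A^-12 + 2A^-8 - 3A^-4 + 3 - 2A^4 + 2A^8; 12 crossings at w = +4): V = 2t - 2t^2 + 3t^3 - 3t^4 + 2t^5 - 2t^6 + t^7
key observation: V(t) takes 2 values over 3 diagrams, fixing the grouping


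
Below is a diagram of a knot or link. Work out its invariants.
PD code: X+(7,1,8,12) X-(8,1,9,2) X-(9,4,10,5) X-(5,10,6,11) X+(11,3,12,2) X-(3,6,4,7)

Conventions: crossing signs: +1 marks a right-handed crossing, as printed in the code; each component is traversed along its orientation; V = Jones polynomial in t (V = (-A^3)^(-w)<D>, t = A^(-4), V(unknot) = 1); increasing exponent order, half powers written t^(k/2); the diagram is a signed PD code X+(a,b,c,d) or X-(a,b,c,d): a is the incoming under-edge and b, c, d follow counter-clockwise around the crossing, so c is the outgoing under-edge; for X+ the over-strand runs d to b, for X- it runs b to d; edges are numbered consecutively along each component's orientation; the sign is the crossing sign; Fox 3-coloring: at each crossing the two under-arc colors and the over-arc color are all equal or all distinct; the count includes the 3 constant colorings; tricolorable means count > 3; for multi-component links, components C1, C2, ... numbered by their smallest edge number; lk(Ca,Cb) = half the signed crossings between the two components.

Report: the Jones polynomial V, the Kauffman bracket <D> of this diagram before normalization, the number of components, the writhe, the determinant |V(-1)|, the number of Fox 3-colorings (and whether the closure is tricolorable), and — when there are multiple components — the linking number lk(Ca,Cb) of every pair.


V = -t^-4 + t^-3 + t^-1
<D> = A^-2 + A^6 - A^10 (w = -2)
1 component over 6 crossings, w = -2
9 Fox colorings among 3^6, |V(-1)| = 3: tricolorable
why: w = -2 (over 6 crossings) is diagram-only; (-A^3)^(2) removes it from V


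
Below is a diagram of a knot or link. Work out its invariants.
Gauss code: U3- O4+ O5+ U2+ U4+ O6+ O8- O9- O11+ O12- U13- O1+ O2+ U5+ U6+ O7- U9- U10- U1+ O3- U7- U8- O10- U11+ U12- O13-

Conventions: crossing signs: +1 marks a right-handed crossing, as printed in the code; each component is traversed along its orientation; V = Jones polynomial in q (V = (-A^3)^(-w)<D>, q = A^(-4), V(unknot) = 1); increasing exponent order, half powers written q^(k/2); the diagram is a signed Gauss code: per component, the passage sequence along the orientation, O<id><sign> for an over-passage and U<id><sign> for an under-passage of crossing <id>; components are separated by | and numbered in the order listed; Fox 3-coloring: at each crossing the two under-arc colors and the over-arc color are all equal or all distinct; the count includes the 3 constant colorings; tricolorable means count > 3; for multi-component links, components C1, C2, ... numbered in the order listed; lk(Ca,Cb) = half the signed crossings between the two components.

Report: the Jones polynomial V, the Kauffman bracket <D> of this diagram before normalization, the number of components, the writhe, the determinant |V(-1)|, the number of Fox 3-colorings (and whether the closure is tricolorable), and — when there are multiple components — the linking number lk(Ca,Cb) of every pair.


V = -q^-5 + q^-4 - q^-3 + 2q^-2 - q^-1 + 2 - q
<D> = A^-7 - 2A^-3 + A - 2A^5 + A^9 - A^13 + A^17 (w = -1)
1 component over 13 crossings, w = -1
9 Fox colorings among 3^13, |V(-1)| = 9: tricolorable
why: V spans 6 powers of q: at least 6 crossings in any diagram


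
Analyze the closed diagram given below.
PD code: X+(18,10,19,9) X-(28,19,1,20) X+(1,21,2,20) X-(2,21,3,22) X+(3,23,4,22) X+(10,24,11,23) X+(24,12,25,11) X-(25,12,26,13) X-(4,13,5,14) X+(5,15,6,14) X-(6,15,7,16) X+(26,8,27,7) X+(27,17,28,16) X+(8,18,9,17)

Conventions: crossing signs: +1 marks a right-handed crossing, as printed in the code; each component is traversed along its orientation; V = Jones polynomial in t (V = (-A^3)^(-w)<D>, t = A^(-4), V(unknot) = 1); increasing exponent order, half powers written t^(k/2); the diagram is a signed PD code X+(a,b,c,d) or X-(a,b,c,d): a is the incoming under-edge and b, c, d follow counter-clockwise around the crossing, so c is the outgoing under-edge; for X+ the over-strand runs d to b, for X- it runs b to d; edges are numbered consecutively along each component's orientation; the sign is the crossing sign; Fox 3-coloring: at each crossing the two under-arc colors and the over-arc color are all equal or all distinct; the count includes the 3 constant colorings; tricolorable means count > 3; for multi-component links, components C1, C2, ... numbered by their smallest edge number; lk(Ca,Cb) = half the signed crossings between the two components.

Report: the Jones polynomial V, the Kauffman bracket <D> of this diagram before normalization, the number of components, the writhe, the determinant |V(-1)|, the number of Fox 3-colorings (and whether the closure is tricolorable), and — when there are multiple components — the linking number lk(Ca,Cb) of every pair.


V(t) = t + t^3 - t^4
bracket: -A^-4 + 1 + A^8, w = +4
1 component, writhe +4, over 14 crossings
det 3, colorings 9 of 3^14 — tricolorable
observation: det 3 = |V(-1)|; divisible by 3, so tricolorable


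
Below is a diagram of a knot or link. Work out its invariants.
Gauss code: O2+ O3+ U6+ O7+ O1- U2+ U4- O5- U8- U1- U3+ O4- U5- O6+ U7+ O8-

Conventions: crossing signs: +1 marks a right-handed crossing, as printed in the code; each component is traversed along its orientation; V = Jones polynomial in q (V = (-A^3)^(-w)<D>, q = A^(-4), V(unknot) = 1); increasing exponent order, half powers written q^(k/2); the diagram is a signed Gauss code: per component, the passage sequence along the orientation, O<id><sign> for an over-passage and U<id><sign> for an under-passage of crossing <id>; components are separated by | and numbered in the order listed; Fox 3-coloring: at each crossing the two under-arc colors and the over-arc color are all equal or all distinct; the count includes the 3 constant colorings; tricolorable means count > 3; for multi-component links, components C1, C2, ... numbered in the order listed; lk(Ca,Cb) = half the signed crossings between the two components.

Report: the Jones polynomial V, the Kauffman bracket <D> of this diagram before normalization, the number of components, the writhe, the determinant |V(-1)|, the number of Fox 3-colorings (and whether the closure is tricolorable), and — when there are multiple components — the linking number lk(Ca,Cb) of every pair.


Jones polynomial: V(q) = -q^-3 + q^-2 - q^-1 + 3 - q + q^2 - q^3
<D> = -A^-12 + A^-8 - A^-4 + 3 - A^4 + A^8 - A^12; writhe 0
components 1, writhe 0 (8 crossings)
3-colorings: 27 of 3^8, det 9 — tricolorable
note: w = 0 shifts under R1 moves; the (-A^3)^(0) factor cancels that in V


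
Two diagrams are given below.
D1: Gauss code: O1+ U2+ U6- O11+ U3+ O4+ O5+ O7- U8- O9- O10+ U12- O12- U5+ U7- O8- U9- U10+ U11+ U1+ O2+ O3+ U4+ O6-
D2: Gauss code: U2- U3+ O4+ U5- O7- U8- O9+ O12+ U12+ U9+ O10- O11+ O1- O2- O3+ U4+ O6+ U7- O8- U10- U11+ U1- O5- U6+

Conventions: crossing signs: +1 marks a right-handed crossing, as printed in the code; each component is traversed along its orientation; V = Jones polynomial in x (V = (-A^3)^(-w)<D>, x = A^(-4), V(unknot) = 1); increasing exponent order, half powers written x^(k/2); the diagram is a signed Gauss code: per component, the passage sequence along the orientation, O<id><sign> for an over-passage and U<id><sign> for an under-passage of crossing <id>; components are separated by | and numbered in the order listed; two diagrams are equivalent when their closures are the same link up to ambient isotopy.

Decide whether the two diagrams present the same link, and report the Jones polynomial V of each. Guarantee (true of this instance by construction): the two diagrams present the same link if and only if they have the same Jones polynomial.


equivalent: no
D1 (bracket -A^-18 + A^-14 - A^-10 + 2A^-6 - A^-2 + A^2; 12 crossings at w = +2): V = x - x^2 + 2x^3 - x^4 + x^5 - x^6
V(D2) = x^-5 - 2x^-4 + 2x^-3 - 2x^-2 + 2x^-1 - 1 + x  (w 0, c 12, <D> = A^-4 - 1 + 2A^4 - 2A^8 + 2A^12 - 2A^16 + A^20)
key observation: 2 classes among 2 diagrams; unequal V(x) rules out equality


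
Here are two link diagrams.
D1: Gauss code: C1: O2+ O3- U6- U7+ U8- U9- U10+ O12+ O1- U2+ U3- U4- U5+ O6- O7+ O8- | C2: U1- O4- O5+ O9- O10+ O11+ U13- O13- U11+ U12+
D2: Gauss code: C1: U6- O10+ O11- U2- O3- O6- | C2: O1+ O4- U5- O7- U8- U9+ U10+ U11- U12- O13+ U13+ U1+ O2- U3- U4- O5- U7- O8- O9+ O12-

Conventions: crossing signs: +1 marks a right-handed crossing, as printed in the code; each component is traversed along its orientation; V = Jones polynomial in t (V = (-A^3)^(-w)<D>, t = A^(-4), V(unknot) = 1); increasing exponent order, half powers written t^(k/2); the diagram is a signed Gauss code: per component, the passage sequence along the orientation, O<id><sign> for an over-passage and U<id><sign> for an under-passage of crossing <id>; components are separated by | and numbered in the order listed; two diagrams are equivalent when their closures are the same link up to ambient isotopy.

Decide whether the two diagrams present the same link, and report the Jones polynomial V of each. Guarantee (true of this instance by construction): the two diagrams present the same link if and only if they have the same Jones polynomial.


equivalent: no
V(D1) = -t^(-1/2) - t^(1/2)  (w -1, c 13, <D> = A^-5 + A^-1)
D2 (bracket A^-9 + 2A^-1 - A^3 + A^7 - A^11; 13 crossings at w = -5): V = t^(-13/2) - t^(-11/2) + t^(-9/2) - 2t^(-7/2) - t^(-3/2)
why: 2 values of V(t) split the 2 diagrams


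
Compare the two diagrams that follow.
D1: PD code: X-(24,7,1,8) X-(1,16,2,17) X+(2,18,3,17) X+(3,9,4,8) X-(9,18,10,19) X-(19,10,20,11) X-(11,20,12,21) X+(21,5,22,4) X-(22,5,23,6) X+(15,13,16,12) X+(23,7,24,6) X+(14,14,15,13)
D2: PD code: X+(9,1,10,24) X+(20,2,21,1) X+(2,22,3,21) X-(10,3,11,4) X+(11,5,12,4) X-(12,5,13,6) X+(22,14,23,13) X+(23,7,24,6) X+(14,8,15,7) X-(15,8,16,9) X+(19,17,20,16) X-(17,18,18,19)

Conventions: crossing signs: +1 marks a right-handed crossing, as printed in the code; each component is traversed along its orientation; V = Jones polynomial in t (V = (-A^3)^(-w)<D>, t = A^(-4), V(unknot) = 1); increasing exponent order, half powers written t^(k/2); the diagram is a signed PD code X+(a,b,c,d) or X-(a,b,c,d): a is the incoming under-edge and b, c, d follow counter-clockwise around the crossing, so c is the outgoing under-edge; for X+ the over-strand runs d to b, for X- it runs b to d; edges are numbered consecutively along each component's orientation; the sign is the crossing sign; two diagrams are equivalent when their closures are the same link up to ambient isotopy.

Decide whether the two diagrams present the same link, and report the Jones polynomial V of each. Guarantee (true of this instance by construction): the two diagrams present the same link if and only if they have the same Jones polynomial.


equivalent: no
D1 (bracket A^4 + A^12 - A^16; 12 crossings at w = 0): V = -t^-4 + t^-3 + t^-1
V(D2) = t - t^2 + 2t^3 - t^4 + t^5 - t^6  (w +4, c 12, <D> = -A^-12 + A^-8 - A^-4 + 2 - A^4 + A^8)
key observation: 2 classes among 2 diagrams; unequal V(t) rules out equality


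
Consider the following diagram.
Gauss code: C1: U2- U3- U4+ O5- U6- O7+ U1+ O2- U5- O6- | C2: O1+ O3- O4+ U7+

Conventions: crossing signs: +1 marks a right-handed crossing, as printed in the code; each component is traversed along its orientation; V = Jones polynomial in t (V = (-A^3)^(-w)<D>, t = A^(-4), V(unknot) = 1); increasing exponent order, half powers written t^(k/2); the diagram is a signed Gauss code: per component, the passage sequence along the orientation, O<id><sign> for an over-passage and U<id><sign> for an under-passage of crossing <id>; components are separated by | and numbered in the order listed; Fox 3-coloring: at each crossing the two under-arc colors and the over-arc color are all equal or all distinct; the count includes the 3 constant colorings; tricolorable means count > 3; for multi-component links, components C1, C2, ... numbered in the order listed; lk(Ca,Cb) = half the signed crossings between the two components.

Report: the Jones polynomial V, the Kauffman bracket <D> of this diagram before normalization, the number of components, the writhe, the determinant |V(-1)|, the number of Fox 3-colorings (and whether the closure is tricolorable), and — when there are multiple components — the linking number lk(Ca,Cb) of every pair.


Jones polynomial: V(t) = t^(-7/2) - t^(-5/2) + t^(-3/2) - 2t^(-1/2) - t^(3/2)
<D> = A^-9 + 2A^-1 - A^3 + A^7 - A^11; writhe -1
components 2, writhe -1 (7 crossings)
linking number lk(C1,C2) = +1
3-colorings: 9 of 3^7, det 6 — tricolorable
note: span 5 respects span(V) <= c + mu - 1 = 8 for this 2-component diagram


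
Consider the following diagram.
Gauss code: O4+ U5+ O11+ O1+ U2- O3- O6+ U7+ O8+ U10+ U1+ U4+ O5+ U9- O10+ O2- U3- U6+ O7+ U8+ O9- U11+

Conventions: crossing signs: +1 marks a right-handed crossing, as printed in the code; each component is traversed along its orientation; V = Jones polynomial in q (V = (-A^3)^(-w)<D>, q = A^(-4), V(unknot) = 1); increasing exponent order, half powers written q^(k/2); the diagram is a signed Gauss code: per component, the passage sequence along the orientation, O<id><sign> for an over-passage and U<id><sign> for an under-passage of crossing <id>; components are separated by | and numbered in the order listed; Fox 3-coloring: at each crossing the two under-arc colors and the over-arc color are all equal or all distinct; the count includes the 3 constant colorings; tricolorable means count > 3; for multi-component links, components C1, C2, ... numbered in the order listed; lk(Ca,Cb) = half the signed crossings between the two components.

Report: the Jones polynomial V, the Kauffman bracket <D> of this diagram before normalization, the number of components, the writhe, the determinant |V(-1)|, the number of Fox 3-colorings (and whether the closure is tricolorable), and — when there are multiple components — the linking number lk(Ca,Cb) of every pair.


V(q) = q - q^2 + 2q^3 - q^4 + q^5 - q^6
bracket: A^-9 - A^-5 + A^-1 - 2A^3 + A^7 - A^11, w = +5
1 component, writhe +5, over 11 crossings
det 7, colorings 3 of 3^11 — not tricolorable
observation: V spans 5 powers of q: at least 5 crossings in any diagram


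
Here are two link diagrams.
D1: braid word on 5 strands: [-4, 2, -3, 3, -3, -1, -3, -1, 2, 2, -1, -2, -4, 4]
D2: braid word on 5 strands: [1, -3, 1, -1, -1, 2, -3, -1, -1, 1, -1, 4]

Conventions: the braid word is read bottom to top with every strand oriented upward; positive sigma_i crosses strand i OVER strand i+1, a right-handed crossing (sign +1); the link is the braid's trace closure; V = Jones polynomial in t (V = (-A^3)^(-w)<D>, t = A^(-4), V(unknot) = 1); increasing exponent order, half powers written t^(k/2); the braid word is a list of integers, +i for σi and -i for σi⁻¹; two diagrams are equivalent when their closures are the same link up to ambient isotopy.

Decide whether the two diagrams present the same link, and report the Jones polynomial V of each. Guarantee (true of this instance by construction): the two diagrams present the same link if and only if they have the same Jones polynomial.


same link: no
V(D1) = -t^-6 + t^-5 - 2t^-4 + 3t^-3 - t^-2 + 3t^-1 + t  [14 crossings, <D> = A^-16 + 3A^-8 - A^-4 + 3 - 2A^4 + A^8 - A^12, w = -4]
V(D2) = t^-5 + 2t^-3 + t^-1  [12 crossings, <D> = A^-2 + 2A^6 + A^14, w = -2]
insight: V(t) takes 2 values over 2 diagrams, fixing the grouping


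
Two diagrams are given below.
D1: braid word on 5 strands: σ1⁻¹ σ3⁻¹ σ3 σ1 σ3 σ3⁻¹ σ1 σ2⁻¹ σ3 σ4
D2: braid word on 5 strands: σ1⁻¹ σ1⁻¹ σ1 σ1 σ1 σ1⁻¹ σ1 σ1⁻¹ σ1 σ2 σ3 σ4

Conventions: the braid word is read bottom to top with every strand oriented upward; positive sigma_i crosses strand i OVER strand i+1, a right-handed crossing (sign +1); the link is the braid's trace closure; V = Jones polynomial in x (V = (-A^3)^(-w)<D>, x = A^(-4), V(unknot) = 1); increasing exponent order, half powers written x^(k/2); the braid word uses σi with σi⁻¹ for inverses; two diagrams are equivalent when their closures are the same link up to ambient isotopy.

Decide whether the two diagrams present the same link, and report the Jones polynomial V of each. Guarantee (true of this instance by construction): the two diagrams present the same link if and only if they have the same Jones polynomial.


same link: yes
V(D1) = 1  [10 crossings, <D> = A^6, w = +2]
V(D2) = 1  (w +4, c 12, <D> = A^12)
note: Markov moves rewrite D1 (10 crossings) into D2 (12)


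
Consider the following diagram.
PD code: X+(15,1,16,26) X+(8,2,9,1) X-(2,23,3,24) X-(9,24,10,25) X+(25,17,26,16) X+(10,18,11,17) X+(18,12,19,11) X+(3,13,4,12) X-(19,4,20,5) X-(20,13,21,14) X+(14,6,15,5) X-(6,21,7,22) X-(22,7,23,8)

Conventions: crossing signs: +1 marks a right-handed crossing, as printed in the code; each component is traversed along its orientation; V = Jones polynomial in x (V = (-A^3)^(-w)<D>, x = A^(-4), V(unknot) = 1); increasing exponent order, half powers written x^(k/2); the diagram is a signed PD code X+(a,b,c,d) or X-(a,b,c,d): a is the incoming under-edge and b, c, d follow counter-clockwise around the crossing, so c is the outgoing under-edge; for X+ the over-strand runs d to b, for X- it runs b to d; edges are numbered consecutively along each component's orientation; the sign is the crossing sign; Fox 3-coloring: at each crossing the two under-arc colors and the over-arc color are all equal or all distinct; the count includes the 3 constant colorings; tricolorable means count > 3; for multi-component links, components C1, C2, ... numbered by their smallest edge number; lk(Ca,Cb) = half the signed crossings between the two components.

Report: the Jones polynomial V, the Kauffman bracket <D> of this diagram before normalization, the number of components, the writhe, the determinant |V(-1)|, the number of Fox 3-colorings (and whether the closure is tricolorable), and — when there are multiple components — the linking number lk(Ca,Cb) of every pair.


Jones polynomial: V(x) = x^-4 - 3x^-3 + 6x^-2 - 8x^-1 + 9 - 9x + 8x^2 - 5x^3 + 3x^4 - x^5
<D> = A^-17 - 3A^-13 + 5A^-9 - 8A^-5 + 9A^-1 - 9A^3 + 8A^7 - 6A^11 + 3A^15 - A^19; writhe +1
components 1, writhe +1 (13 crossings)
3-colorings: 3 of 3^13, det 53 — not tricolorable
note: the span of V is 9, forcing >= 9 crossings in any diagram


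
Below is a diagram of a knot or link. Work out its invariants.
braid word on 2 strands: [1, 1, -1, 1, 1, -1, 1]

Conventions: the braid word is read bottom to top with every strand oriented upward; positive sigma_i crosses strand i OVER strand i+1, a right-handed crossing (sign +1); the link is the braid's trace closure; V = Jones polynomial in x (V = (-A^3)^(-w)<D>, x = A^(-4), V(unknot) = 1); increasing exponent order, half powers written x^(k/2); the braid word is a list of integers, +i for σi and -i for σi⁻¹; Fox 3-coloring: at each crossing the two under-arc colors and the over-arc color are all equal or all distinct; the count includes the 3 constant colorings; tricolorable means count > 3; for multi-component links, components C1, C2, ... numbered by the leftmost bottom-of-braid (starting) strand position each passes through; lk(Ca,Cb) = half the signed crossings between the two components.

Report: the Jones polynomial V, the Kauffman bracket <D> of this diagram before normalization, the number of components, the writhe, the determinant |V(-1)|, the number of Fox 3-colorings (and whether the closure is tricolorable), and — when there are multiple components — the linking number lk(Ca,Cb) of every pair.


V(x) = x + x^3 - x^4
bracket: A^-7 - A^-3 - A^5, w = +3
1 component, writhe +3, over 7 crossings
det 3, colorings 9 of 3^7 — tricolorable
observation: one generator, power 3: the (2,3) torus pattern


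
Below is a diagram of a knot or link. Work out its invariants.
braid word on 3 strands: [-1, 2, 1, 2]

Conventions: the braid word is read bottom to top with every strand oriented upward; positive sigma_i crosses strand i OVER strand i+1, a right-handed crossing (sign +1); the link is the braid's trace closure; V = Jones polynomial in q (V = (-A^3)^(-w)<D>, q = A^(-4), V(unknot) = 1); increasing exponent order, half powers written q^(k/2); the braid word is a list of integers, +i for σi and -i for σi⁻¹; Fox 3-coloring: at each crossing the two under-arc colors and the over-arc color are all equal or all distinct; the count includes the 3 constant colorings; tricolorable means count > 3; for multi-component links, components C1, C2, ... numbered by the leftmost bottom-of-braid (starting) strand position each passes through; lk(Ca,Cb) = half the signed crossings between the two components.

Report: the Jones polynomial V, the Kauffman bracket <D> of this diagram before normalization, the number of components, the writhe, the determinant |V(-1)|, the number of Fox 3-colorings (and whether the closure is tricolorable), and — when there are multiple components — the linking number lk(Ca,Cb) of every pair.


V(q) = 1
bracket: A^6, w = +2
1 component, writhe +2, over 4 crossings
det 1, colorings 3 of 3^4 — not tricolorable
observation: det 1 = |V(-1)|; not divisible by 3, so not tricolorable


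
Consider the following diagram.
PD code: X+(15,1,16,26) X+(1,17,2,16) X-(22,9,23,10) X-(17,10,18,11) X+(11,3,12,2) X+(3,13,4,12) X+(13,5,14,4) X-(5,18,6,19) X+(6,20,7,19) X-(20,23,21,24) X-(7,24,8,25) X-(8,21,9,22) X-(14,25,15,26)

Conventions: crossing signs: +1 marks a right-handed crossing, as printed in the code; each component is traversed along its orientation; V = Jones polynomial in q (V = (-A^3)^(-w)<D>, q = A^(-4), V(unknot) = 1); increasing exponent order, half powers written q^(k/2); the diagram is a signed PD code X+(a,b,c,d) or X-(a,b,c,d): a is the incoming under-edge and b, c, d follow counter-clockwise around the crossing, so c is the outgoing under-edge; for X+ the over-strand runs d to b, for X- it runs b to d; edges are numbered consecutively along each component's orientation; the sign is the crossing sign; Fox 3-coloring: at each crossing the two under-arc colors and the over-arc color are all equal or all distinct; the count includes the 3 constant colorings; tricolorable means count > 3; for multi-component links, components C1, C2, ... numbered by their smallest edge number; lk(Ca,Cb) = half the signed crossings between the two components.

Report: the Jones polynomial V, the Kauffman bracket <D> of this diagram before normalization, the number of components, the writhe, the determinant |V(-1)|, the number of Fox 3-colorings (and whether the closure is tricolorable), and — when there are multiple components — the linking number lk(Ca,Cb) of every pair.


V = q^-4 - 2q^-3 + 3q^-2 - 4q^-1 + 5 - 4q + 3q^2 - 2q^3 + q^4
<D> = -A^-19 + 2A^-15 - 3A^-11 + 4A^-7 - 5A^-3 + 4A - 3A^5 + 2A^9 - A^13 (w = -1)
1 component over 13 crossings, w = -1
3 Fox colorings among 3^13, |V(-1)| = 25: not tricolorable
why: V spans 8 powers of q: at least 8 crossings in any diagram


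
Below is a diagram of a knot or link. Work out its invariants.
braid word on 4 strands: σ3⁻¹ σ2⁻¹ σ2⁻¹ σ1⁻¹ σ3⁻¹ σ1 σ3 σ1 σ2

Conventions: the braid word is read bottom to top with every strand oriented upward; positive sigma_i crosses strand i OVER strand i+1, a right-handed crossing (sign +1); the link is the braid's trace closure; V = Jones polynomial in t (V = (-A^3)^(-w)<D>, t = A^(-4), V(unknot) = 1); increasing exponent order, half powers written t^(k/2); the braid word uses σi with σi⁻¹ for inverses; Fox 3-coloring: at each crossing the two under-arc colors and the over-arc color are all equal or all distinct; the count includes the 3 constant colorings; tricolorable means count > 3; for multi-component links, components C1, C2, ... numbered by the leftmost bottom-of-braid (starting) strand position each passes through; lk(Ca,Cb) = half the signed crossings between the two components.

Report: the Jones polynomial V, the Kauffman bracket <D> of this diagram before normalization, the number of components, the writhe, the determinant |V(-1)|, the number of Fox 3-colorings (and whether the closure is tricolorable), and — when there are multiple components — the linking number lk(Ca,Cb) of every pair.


Jones polynomial: V(t) = 1
<D> = -A^-3; writhe -1
components 1, writhe -1 (9 crossings)
3-colorings: 3 of 3^9, det 1 — not tricolorable
note: det 1 = |V(-1)|; not divisible by 3, so not tricolorable
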